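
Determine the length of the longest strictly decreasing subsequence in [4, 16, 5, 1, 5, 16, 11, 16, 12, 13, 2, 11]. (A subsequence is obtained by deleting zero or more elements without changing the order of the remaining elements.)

3

Let dp[i] be the longest decreasing subsequence ending at position i. Then dp = [1, 1, 2, 3, 2, 1, 2, 1, 2, 2, 3, 3].
The maximum is 3; one witness is 16, 5, 1 at positions 2,3,4.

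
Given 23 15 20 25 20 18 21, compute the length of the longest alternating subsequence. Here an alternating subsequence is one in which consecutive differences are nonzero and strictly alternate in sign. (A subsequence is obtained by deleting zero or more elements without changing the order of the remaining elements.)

Track the best alternating length ending on an up-step vs a down-step at each position: up/down = 1/1, 1/2, 3/2, 3/1, 3/4, 3/4, 5/4.
The maximum over both is 5; one such subsequence is 23, 15, 25, 20, 21.

5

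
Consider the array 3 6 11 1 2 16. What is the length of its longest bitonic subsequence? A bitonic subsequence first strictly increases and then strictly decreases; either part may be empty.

4

Let inc[i] be the LIS ending at i and dec[i] the longest strictly decreasing subsequence starting at i. inc = [1, 2, 3, 1, 2, 4], dec = [2, 2, 2, 1, 1, 1].
max_i inc[i]+dec[i]−1 = 4, with one witness 3, 6, 11, 2.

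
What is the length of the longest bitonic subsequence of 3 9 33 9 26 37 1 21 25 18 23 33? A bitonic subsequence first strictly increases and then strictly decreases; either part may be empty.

Let inc[i] be the LIS ending at i and dec[i] the longest strictly decreasing subsequence starting at i. inc = [1, 2, 3, 2, 3, 4, 1, 3, 4, 3, 4, 5], dec = [2, 2, 4, 2, 3, 3, 1, 2, 2, 1, 1, 1].
max_i inc[i]+dec[i]−1 = 6, with one witness 3, 9, 33, 26, 25, 23.

6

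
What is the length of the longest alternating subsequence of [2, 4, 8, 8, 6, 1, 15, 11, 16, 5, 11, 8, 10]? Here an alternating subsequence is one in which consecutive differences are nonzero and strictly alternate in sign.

10

A longest alternating subsequence is 2, 8, 6, 15, 11, 16, 5, 11, 8, 10 (positions 1,3,5,7,8,9,10,11,12,13); its 9 consecutive differences strictly alternate in sign, and length 10 is optimal.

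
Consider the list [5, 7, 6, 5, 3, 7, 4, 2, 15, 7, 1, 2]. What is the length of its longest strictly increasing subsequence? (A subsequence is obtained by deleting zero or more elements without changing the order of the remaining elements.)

Scanning left to right, the best length ending at each element is: 5→1, 7→2, 6→2, 5→1, 3→1, 7→3, 4→2, 2→1, 15→4, 7→3, 1→1, 2→2.
So the longest increasing subsequence has length 4, e.g. 5, 6, 7, 15.

4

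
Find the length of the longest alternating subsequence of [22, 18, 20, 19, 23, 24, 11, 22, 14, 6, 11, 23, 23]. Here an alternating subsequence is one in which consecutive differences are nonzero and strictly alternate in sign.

A longest alternating subsequence is 22, 18, 20, 19, 23, 11, 22, 6, 11 (positions 1,2,3,4,5,7,8,10,11); its 8 consecutive differences strictly alternate in sign, and length 9 is optimal.

9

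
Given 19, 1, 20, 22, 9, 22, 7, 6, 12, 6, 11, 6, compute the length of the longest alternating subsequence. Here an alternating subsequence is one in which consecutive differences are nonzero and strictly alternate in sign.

10

Track the best alternating length ending on an up-step vs a down-step at each position: up/down = 1/1, 1/2, 3/1, 3/1, 3/4, 5/1, 3/6, 3/6, 7/6, 3/8, 9/8, 3/10.
The maximum over both is 10; one such subsequence is 19, 1, 20, 9, 22, 7, 12, 6, 11, 6.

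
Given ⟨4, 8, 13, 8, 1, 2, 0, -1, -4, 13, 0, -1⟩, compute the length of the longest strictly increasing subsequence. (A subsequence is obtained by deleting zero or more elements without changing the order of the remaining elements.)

Scanning left to right, the best length ending at each element is: 4→1, 8→2, 13→3, 8→2, 1→1, 2→2, 0→1, -1→1, -4→1, 13→3, 0→2, -1→2.
So the longest increasing subsequence has length 3, e.g. 4, 8, 13.

3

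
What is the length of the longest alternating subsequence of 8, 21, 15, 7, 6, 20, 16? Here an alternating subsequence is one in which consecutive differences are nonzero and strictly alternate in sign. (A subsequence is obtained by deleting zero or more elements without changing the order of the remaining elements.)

5

Track the best alternating length ending on an up-step vs a down-step at each position: up/down = 1/1, 2/1, 2/3, 1/3, 1/3, 4/3, 4/5.
The maximum over both is 5; one such subsequence is 8, 21, 15, 20, 16.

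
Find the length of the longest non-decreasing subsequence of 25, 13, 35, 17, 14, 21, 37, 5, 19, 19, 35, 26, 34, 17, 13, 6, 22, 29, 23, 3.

6

Let dp[i] be the longest non-decreasing subsequence ending at position i. Then dp = [1, 1, 2, 2, 2, 3, 4, 1, 3, 4, 5, 5, 6, 3, 2, 2, 5, 6, 6, 1].
The maximum is 6; one witness is 13, 17, 19, 19, 26, 34 at positions 2,4,9,10,12,13.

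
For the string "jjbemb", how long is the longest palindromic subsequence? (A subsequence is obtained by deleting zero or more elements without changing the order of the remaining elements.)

3

Using dp[i][j] = 2 + dp[i+1][j−1] if the ends match, else max(dp[i+1][j], dp[i][j−1]):
dp[1][6] = 3. A witness is bmb at positions 3,5,6.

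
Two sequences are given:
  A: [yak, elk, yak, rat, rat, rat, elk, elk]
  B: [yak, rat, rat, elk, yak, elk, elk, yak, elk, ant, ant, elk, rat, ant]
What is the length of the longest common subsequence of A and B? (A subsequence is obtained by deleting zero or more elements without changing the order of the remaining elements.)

5

Backtracking the LCS table gives one alignment: yak (A1,B5) → elk (A2,B7) → yak (A3,B8) → elk (A7,B9) → elk (A8,B12).
So the longest common subsequence has length 5.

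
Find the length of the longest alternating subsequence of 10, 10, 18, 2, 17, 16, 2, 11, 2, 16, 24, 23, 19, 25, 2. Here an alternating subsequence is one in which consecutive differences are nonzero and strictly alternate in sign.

11

A longest alternating subsequence is 10, 18, 2, 17, 2, 11, 2, 24, 23, 25, 2 (positions 1,3,4,5,7,8,9,11,12,14,15); its 10 consecutive differences strictly alternate in sign, and length 11 is optimal.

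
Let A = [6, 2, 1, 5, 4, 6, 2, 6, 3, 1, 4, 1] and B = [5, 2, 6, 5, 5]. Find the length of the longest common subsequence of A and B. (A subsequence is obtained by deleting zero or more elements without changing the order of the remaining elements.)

3

Backtracking the LCS table gives one alignment: 5 (A4,B1) → 2 (A7,B2) → 6 (A8,B3).
So the longest common subsequence has length 3.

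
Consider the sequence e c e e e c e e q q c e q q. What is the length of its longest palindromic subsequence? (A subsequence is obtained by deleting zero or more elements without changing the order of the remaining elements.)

9

Using dp[i][j] = 2 + dp[i+1][j−1] if the ends match, else max(dp[i+1][j], dp[i][j−1]):
dp[1][14] = 9. A witness is eceeceece at positions 1,2,4,5,6,7,8,11,12.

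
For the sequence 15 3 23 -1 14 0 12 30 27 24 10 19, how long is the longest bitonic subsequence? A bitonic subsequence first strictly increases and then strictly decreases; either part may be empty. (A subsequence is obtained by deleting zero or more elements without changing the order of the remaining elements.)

7

Let inc[i] be the LIS ending at i and dec[i] the longest strictly decreasing subsequence starting at i. inc = [1, 1, 2, 1, 2, 2, 3, 4, 4, 4, 3, 4], dec = [4, 2, 4, 1, 3, 1, 2, 4, 3, 2, 1, 1].
max_i inc[i]+dec[i]−1 = 7, with one witness -1, 0, 12, 30, 27, 24, 19.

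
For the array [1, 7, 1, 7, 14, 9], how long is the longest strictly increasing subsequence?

Let dp[i] be the longest increasing subsequence ending at position i. Then dp = [1, 2, 1, 2, 3, 3].
The maximum is 3; one witness is 1, 7, 14 at positions 1,2,5.

3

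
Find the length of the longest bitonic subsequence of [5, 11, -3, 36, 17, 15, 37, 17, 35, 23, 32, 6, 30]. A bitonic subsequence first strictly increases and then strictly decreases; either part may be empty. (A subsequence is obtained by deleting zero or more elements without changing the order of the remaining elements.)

One longest bitonic subsequence is 5, 11, 36, 37, 35, 32, 30 (positions 1,2,4,7,9,11,13): it rises to 37 then falls. Length 7 is optimal.

7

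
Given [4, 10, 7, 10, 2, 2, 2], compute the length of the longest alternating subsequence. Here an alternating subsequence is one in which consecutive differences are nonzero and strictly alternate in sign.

A longest alternating subsequence is 4, 10, 7, 10, 2 (positions 1,2,3,4,5); its 4 consecutive differences strictly alternate in sign, and length 5 is optimal.

5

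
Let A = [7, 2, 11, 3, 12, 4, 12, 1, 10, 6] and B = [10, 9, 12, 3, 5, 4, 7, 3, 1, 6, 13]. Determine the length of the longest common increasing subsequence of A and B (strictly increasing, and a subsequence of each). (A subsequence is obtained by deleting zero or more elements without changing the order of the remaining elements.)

For each value that appears in both, track the longest common increasing run ending there.
The best achievable length is 3; one witness is 3, 4, 6 (A-positions 4,6,10, B-positions 4,6,10).

3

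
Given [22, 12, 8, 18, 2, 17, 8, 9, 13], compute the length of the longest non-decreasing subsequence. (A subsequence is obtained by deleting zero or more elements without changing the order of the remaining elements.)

4

One longest non-decreasing subsequence is 8, 8, 9, 13 (positions 3,7,8,9), of length 4; no longer one exists.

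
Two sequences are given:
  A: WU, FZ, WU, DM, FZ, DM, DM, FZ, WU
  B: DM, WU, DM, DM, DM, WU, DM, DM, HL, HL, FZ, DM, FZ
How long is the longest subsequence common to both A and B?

A longest common subsequence is WU, WU, DM, FZ, DM, FZ (length 6); the LCS DP confirms no longer common subsequence exists.

6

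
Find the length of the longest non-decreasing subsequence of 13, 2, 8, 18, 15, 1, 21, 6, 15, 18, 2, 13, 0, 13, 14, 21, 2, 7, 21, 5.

Scanning left to right, the best length ending at each element is: 13→1, 2→1, 8→2, 18→3, 15→3, 1→1, 21→4, 6→2, 15→4, 18→5, 2→2, 13→3, 0→1, 13→4, 14→5, 21→6, 2→3, 7→4, 21→7, 5→4.
So the longest non-decreasing subsequence has length 7, e.g. 2, 8, 15, 15, 18, 21, 21.

7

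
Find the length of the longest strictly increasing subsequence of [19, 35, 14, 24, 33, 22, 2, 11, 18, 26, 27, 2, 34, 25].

Scanning left to right, the best length ending at each element is: 19→1, 35→2, 14→1, 24→2, 33→3, 22→2, 2→1, 11→2, 18→3, 26→4, 27→5, 2→1, 34→6, 25→4.
So the longest increasing subsequence has length 6, e.g. 2, 11, 18, 26, 27, 34.

6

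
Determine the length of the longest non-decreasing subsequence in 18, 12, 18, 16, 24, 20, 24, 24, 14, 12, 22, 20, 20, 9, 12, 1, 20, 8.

One longest non-decreasing subsequence is 18, 18, 20, 20, 20, 20 (positions 1,3,6,12,13,17), of length 6; no longer one exists.

6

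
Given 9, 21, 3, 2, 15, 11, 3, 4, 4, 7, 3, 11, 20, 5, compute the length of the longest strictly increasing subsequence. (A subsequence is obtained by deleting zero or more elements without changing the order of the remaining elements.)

Let dp[i] be the longest increasing subsequence ending at position i. Then dp = [1, 2, 1, 1, 2, 2, 2, 3, 3, 4, 2, 5, 6, 4].
The maximum is 6; one witness is 2, 3, 4, 7, 11, 20 at positions 4,7,8,10,12,13.

6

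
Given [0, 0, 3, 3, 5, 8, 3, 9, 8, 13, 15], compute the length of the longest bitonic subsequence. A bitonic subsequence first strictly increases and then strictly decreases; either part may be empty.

One longest bitonic subsequence is 0, 3, 5, 8, 9, 13, 15 (positions 1,3,5,6,8,10,11): it rises to 15 then falls. Length 7 is optimal.

7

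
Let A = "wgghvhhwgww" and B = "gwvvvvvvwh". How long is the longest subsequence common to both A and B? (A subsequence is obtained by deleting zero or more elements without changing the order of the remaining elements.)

Backtracking the LCS table gives one alignment: w (A1,B2) → v (A5,B8) → h (A7,B10).
So the longest common subsequence has length 3.

3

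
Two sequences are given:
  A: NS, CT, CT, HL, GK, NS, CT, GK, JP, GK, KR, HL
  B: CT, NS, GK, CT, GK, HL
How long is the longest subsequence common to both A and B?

5

Backtracking the LCS table gives one alignment: NS (A1,B2) → GK (A5,B3) → CT (A7,B4) → GK (A10,B5) → HL (A12,B6).
So the longest common subsequence has length 5.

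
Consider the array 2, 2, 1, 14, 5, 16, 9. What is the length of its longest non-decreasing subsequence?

4

Let dp[i] be the longest non-decreasing subsequence ending at position i. Then dp = [1, 2, 1, 3, 3, 4, 4].
The maximum is 4; one witness is 2, 2, 14, 16 at positions 1,2,4,6.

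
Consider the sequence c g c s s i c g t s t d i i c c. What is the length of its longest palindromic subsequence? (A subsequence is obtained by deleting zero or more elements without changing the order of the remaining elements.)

Using dp[i][j] = 2 + dp[i+1][j−1] if the ends match, else max(dp[i+1][j], dp[i][j−1]):
dp[1][16] = 9. A witness is ccitsticc at positions 1,3,6,9,10,11,14,15,16.

9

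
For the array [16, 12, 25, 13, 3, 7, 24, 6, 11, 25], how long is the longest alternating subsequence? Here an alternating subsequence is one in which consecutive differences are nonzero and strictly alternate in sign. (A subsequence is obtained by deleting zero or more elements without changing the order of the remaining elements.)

A longest alternating subsequence is 16, 12, 25, 3, 7, 6, 11 (positions 1,2,3,5,6,8,9); its 6 consecutive differences strictly alternate in sign, and length 7 is optimal.

7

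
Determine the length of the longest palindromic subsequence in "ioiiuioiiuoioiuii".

13

One longest palindromic subsequence is iiuioioioiuii (positions 1,3,5,6,7,8,11,12,13,14,15,16,17); it reads the same forward and backward, and the interval DP gives dp[1][17] = 13.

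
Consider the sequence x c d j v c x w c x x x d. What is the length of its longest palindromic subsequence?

Using dp[i][j] = 2 + dp[i+1][j−1] if the ends match, else max(dp[i+1][j], dp[i][j−1]):
dp[1][13] = 6. A witness is dxxxxd at positions 3,7,10,11,12,13.

6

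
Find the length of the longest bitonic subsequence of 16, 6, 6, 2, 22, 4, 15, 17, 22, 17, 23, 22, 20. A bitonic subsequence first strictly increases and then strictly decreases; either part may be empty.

One longest bitonic subsequence is 2, 4, 15, 17, 22, 23, 22, 20 (positions 4,6,7,8,9,11,12,13): it rises to 23 then falls. Length 8 is optimal.

8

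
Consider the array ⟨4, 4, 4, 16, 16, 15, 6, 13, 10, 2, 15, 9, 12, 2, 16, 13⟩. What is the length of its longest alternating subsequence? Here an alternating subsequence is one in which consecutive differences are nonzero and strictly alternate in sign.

11

A longest alternating subsequence is 4, 16, 6, 13, 10, 15, 9, 12, 2, 16, 13 (positions 1,4,7,8,9,11,12,13,14,15,16); its 10 consecutive differences strictly alternate in sign, and length 11 is optimal.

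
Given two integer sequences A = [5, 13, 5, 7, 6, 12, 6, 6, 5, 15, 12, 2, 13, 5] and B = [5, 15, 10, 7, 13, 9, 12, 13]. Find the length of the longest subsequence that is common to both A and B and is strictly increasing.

4

For each value that appears in both, track the longest common increasing run ending there.
The best achievable length is 4; one witness is 5, 7, 12, 13 (A-positions 1,4,6,13, B-positions 1,4,7,8).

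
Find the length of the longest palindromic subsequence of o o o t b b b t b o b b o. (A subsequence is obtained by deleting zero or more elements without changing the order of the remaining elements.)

9

Using dp[i][j] = 2 + dp[i+1][j−1] if the ends match, else max(dp[i+1][j], dp[i][j−1]):
dp[1][13] = 9. A witness is obbbtbbbo at positions 1,5,6,7,8,9,11,12,13.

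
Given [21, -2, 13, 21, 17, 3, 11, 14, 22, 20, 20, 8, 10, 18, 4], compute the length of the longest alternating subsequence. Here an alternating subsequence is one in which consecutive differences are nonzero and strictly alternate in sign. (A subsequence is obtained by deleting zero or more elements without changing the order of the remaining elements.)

A longest alternating subsequence is 21, -2, 13, 3, 11, 8, 10, 4 (positions 1,2,3,6,7,12,13,15); its 7 consecutive differences strictly alternate in sign, and length 8 is optimal.

8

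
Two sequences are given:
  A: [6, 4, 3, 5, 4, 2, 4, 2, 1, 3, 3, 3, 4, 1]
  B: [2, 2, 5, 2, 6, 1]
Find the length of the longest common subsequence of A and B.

3

Backtracking the LCS table gives one alignment: 5 (A4,B3) → 2 (A6,B4) → 1 (A14,B6).
So the longest common subsequence has length 3.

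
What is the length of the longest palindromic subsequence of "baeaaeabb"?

8

One longest palindromic subsequence is baeaaeab (positions 1,2,3,4,5,6,7,9); it reads the same forward and backward, and the interval DP gives dp[1][9] = 8.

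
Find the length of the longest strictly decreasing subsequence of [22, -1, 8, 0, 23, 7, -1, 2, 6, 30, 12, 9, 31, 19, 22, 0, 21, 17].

One longest decreasing subsequence is 22, 8, 7, 2, 0 (positions 1,3,6,8,16), of length 5; no longer one exists.

5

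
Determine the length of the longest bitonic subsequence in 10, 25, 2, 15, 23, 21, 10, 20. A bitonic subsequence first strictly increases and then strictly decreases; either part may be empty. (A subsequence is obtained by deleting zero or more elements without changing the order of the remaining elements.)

5

Let inc[i] be the LIS ending at i and dec[i] the longest strictly decreasing subsequence starting at i. inc = [1, 2, 1, 2, 3, 3, 2, 3], dec = [2, 4, 1, 2, 3, 2, 1, 1].
max_i inc[i]+dec[i]−1 = 5, with one witness 10, 25, 23, 21, 20.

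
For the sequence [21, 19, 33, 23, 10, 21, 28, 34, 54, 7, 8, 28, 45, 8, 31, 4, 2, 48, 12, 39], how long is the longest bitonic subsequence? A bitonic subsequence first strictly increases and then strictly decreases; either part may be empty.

9

One longest bitonic subsequence is 21, 23, 28, 34, 54, 45, 31, 4, 2 (positions 1,4,7,8,9,13,15,16,17): it rises to 54 then falls. Length 9 is optimal.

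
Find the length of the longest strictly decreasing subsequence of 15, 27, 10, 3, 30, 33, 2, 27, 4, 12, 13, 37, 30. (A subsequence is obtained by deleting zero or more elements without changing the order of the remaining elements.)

4

Let dp[i] be the longest decreasing subsequence ending at position i. Then dp = [1, 1, 2, 3, 1, 1, 4, 2, 3, 3, 3, 1, 2].
The maximum is 4; one witness is 15, 10, 3, 2 at positions 1,3,4,7.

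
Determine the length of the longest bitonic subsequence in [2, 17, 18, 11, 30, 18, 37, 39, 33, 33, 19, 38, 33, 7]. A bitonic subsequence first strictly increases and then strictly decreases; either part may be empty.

9

Let inc[i] be the LIS ending at i and dec[i] the longest strictly decreasing subsequence starting at i. inc = [1, 2, 3, 2, 4, 3, 5, 6, 5, 5, 4, 6, 5, 2], dec = [1, 3, 3, 2, 3, 2, 4, 4, 3, 3, 2, 3, 2, 1].
max_i inc[i]+dec[i]−1 = 9, with one witness 2, 17, 18, 30, 37, 39, 38, 33, 7.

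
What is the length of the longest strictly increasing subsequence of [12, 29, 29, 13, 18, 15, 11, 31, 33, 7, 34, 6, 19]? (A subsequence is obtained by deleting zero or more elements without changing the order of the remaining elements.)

Scanning left to right, the best length ending at each element is: 12→1, 29→2, 29→2, 13→2, 18→3, 15→3, 11→1, 31→4, 33→5, 7→1, 34→6, 6→1, 19→4.
So the longest increasing subsequence has length 6, e.g. 12, 13, 18, 31, 33, 34.

6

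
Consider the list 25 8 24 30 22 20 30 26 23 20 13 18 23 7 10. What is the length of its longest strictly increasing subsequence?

One longest increasing subsequence is 8, 13, 18, 23 (positions 2,11,12,13), of length 4; no longer one exists.

4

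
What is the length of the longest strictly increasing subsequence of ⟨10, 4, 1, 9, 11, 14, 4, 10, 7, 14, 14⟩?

4

One longest increasing subsequence is 4, 9, 11, 14 (positions 2,4,5,6), of length 4; no longer one exists.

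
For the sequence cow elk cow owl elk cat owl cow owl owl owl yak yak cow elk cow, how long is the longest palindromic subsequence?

Using dp[i][j] = 2 + dp[i+1][j−1] if the ends match, else max(dp[i+1][j], dp[i][j−1]):
dp[1][16] = 11. A witness is cow elk cow owl owl owl owl owl cow elk cow at positions 1,2,3,4,7,9,10,11,14,15,16.

11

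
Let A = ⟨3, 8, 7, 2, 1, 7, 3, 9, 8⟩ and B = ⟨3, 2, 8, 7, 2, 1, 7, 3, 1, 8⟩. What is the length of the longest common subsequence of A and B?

8

A longest common subsequence is 3, 8, 7, 2, 1, 7, 3, 8 (length 8); the LCS DP confirms no longer common subsequence exists.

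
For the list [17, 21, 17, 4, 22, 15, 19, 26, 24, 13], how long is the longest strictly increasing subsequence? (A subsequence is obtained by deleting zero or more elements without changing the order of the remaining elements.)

4

One longest increasing subsequence is 17, 21, 22, 26 (positions 1,2,5,8), of length 4; no longer one exists.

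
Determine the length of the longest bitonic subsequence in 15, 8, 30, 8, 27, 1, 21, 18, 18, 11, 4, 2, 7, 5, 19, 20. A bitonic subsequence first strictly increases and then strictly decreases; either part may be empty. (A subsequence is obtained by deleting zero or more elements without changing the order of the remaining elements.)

One longest bitonic subsequence is 15, 30, 27, 21, 18, 11, 7, 5 (positions 1,3,5,7,9,10,13,14): it rises to 30 then falls. Length 8 is optimal.

8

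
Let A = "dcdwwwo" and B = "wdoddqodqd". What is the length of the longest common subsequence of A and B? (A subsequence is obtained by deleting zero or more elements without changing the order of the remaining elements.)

Backtracking the LCS table gives one alignment: d (A1,B4) → d (A3,B5) → o (A7,B7).
So the longest common subsequence has length 3.

3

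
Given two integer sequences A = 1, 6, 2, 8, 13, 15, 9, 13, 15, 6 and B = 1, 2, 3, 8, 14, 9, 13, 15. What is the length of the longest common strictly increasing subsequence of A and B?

6

For each value that appears in both, track the longest common increasing run ending there.
The best achievable length is 6; one witness is 1, 2, 8, 9, 13, 15 (A-positions 1,3,4,7,8,9, B-positions 1,2,4,6,7,8).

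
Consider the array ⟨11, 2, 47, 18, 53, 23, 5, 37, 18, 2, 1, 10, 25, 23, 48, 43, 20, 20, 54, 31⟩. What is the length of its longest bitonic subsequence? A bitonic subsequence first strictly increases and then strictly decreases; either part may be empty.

7

Let inc[i] be the LIS ending at i and dec[i] the longest strictly decreasing subsequence starting at i. inc = [1, 1, 2, 2, 3, 3, 2, 4, 3, 1, 1, 3, 4, 4, 5, 5, 4, 4, 6, 5], dec = [4, 2, 5, 4, 5, 4, 3, 4, 3, 2, 1, 1, 3, 2, 3, 2, 1, 1, 2, 1].
max_i inc[i]+dec[i]−1 = 7, with one witness 11, 47, 53, 37, 25, 23, 20.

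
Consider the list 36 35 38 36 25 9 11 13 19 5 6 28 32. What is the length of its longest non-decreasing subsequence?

6

One longest non-decreasing subsequence is 9, 11, 13, 19, 28, 32 (positions 6,7,8,9,12,13), of length 6; no longer one exists.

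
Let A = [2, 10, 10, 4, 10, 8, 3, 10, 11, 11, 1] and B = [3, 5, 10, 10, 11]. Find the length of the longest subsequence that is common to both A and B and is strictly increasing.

A longest common strictly increasing subsequence is 3, 10, 11 (length 3); it appears in order in both A and B, and no longer such subsequence exists.

3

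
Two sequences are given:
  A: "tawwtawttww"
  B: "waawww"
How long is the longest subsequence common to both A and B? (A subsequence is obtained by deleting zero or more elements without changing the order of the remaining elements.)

5

Backtracking the LCS table gives one alignment: a (A2,B2) → a (A6,B3) → w (A7,B4) → w (A10,B5) → w (A11,B6).
So the longest common subsequence has length 5.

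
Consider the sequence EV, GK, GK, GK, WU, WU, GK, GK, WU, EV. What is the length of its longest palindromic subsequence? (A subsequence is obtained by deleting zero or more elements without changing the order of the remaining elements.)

8

One longest palindromic subsequence is EV GK GK WU WU GK GK EV (positions 1,3,4,5,6,7,8,10); it reads the same forward and backward, and the interval DP gives dp[1][10] = 8.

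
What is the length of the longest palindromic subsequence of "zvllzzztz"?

One longest palindromic subsequence is zzzzz (positions 1,5,6,7,9); it reads the same forward and backward, and the interval DP gives dp[1][9] = 5.

5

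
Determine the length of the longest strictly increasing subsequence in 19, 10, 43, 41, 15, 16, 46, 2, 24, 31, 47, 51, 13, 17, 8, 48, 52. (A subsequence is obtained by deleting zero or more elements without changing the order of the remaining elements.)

8

Let dp[i] be the longest increasing subsequence ending at position i. Then dp = [1, 1, 2, 2, 2, 3, 4, 1, 4, 5, 6, 7, 2, 4, 2, 7, 8].
The maximum is 8; one witness is 10, 15, 16, 24, 31, 47, 51, 52 at positions 2,5,6,9,10,11,12,17.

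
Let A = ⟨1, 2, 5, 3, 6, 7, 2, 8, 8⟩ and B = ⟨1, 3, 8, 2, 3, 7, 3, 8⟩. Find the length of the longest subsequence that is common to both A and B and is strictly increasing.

5

For each value that appears in both, track the longest common increasing run ending there.
The best achievable length is 5; one witness is 1, 2, 3, 7, 8 (A-positions 1,2,4,6,8, B-positions 1,4,5,6,8).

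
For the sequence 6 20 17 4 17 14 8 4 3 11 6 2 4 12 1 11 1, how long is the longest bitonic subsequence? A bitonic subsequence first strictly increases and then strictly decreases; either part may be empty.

9

One longest bitonic subsequence is 6, 20, 17, 14, 8, 4, 3, 2, 1 (positions 1,2,5,6,7,8,9,12,17): it rises to 20 then falls. Length 9 is optimal.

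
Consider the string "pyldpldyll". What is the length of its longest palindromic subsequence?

One longest palindromic subsequence is llyll (positions 3,6,8,9,10); it reads the same forward and backward, and the interval DP gives dp[1][10] = 5.

5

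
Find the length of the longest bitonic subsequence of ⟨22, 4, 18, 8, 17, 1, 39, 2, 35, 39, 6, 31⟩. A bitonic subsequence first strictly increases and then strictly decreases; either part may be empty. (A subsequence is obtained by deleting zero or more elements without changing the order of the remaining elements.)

6

One longest bitonic subsequence is 4, 8, 17, 39, 35, 31 (positions 2,4,5,7,9,12): it rises to 39 then falls. Length 6 is optimal.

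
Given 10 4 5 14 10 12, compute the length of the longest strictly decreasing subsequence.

Let dp[i] be the longest decreasing subsequence ending at position i. Then dp = [1, 2, 2, 1, 2, 2].
The maximum is 2; one witness is 10, 4 at positions 1,2.

2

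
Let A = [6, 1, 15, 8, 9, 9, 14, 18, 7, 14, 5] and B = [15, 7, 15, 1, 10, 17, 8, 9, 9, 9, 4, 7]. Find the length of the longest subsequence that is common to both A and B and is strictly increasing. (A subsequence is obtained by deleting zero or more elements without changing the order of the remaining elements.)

3

For each value that appears in both, track the longest common increasing run ending there.
The best achievable length is 3; one witness is 1, 8, 9 (A-positions 2,4,5, B-positions 4,7,8).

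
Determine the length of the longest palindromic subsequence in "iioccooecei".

6

One longest palindromic subsequence is icooci (positions 1,5,6,7,9,11); it reads the same forward and backward, and the interval DP gives dp[1][11] = 6.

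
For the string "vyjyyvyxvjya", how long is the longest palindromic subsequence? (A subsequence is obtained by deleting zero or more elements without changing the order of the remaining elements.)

7

Using dp[i][j] = 2 + dp[i+1][j−1] if the ends match, else max(dp[i+1][j], dp[i][j−1]):
dp[1][12] = 7. A witness is yjvxvjy at positions 2,3,6,8,9,10,11.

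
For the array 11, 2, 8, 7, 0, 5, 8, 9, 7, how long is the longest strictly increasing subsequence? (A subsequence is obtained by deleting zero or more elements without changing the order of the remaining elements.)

4

One longest increasing subsequence is 2, 7, 8, 9 (positions 2,4,7,8), of length 4; no longer one exists.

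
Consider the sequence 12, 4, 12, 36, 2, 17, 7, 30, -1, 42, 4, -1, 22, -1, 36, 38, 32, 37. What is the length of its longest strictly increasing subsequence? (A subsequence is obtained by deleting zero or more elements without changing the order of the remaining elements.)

6

Let dp[i] be the longest increasing subsequence ending at position i. Then dp = [1, 1, 2, 3, 1, 3, 2, 4, 1, 5, 2, 1, 4, 1, 5, 6, 5, 6].
The maximum is 6; one witness is 4, 12, 17, 30, 36, 38 at positions 2,3,6,8,15,16.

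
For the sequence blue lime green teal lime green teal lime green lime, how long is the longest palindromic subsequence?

One longest palindromic subsequence is lime green lime teal lime green lime (positions 2,3,5,7,8,9,10); it reads the same forward and backward, and the interval DP gives dp[1][10] = 7.

7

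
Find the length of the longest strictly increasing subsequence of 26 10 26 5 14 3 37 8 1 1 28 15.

3

Scanning left to right, the best length ending at each element is: 26→1, 10→1, 26→2, 5→1, 14→2, 3→1, 37→3, 8→2, 1→1, 1→1, 28→3, 15→3.
So the longest increasing subsequence has length 3, e.g. 10, 26, 37.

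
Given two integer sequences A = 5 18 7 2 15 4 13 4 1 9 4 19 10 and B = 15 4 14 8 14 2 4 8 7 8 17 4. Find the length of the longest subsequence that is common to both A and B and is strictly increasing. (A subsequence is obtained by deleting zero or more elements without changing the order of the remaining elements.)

2

A longest common strictly increasing subsequence is 2, 4 (length 2); it appears in order in both A and B, and no longer such subsequence exists.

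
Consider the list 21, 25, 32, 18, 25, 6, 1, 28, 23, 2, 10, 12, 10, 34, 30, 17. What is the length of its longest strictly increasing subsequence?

5

Let dp[i] be the longest increasing subsequence ending at position i. Then dp = [1, 2, 3, 1, 2, 1, 1, 3, 2, 2, 3, 4, 3, 5, 5, 5].
The maximum is 5; one witness is 1, 2, 10, 12, 34 at positions 7,10,11,12,14.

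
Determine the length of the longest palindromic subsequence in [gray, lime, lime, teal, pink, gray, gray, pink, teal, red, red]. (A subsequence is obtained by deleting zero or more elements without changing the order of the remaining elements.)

6

One longest palindromic subsequence is teal pink gray gray pink teal (positions 4,5,6,7,8,9); it reads the same forward and backward, and the interval DP gives dp[1][11] = 6.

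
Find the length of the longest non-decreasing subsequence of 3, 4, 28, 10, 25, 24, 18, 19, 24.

Scanning left to right, the best length ending at each element is: 3→1, 4→2, 28→3, 10→3, 25→4, 24→4, 18→4, 19→5, 24→6.
So the longest non-decreasing subsequence has length 6, e.g. 3, 4, 10, 18, 19, 24.

6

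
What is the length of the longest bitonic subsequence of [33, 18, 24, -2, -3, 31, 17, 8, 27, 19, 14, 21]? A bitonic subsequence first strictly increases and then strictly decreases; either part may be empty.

6

One longest bitonic subsequence is 18, 24, 31, 27, 19, 14 (positions 2,3,6,9,10,11): it rises to 31 then falls. Length 6 is optimal.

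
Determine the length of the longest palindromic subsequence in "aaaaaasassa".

8

Using dp[i][j] = 2 + dp[i+1][j−1] if the ends match, else max(dp[i+1][j], dp[i][j−1]):
dp[1][11] = 8. A witness is aaaaaaaa at positions 1,2,3,4,5,6,8,11.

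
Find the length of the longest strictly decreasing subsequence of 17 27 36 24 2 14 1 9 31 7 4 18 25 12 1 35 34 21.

7

Let dp[i] be the longest decreasing subsequence ending at position i. Then dp = [1, 1, 1, 2, 3, 3, 4, 4, 2, 5, 6, 3, 3, 4, 7, 2, 3, 4].
The maximum is 7; one witness is 27, 24, 14, 9, 7, 4, 1 at positions 2,4,6,8,10,11,15.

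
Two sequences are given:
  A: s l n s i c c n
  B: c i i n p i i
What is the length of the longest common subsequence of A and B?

2

A longest common subsequence is ni (length 2); the LCS DP confirms no longer common subsequence exists.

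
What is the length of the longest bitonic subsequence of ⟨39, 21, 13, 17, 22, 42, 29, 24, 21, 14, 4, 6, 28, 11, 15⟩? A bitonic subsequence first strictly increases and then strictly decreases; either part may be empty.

Let inc[i] be the LIS ending at i and dec[i] the longest strictly decreasing subsequence starting at i. inc = [1, 1, 1, 2, 3, 4, 4, 4, 3, 2, 1, 2, 5, 3, 4], dec = [6, 4, 2, 3, 4, 6, 5, 4, 3, 2, 1, 1, 2, 1, 1].
max_i inc[i]+dec[i]−1 = 9, with one witness 13, 17, 22, 42, 29, 24, 21, 14, 11.

9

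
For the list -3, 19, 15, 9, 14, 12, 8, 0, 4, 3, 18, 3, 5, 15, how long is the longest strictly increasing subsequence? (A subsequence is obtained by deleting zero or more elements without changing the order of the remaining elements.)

Let dp[i] be the longest increasing subsequence ending at position i. Then dp = [1, 2, 2, 2, 3, 3, 2, 2, 3, 3, 4, 3, 4, 5].
The maximum is 5; one witness is -3, 0, 4, 5, 15 at positions 1,8,9,13,14.

5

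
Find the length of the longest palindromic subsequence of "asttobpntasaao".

7

Using dp[i][j] = 2 + dp[i+1][j−1] if the ends match, else max(dp[i+1][j], dp[i][j−1]):
dp[1][14] = 7. A witness is astntsa at positions 1,2,4,8,9,11,13.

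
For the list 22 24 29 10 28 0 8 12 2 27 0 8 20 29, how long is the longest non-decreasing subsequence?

Scanning left to right, the best length ending at each element is: 22→1, 24→2, 29→3, 10→1, 28→3, 0→1, 8→2, 12→3, 2→2, 27→4, 0→2, 8→3, 20→4, 29→5.
So the longest non-decreasing subsequence has length 5, e.g. 0, 8, 12, 27, 29.

5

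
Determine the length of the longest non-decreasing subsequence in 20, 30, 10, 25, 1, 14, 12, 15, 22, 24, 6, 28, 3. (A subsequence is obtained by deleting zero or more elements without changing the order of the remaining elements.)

Scanning left to right, the best length ending at each element is: 20→1, 30→2, 10→1, 25→2, 1→1, 14→2, 12→2, 15→3, 22→4, 24→5, 6→2, 28→6, 3→2.
So the longest non-decreasing subsequence has length 6, e.g. 10, 14, 15, 22, 24, 28.

6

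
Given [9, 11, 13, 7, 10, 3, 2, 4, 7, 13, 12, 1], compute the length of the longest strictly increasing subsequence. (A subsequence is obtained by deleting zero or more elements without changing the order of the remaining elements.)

4

Let dp[i] be the longest increasing subsequence ending at position i. Then dp = [1, 2, 3, 1, 2, 1, 1, 2, 3, 4, 4, 1].
The maximum is 4; one witness is 3, 4, 7, 13 at positions 6,8,9,10.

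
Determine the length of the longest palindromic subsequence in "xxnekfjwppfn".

One longest palindromic subsequence is nfppfn (positions 3,6,9,10,11,12); it reads the same forward and backward, and the interval DP gives dp[1][12] = 6.

6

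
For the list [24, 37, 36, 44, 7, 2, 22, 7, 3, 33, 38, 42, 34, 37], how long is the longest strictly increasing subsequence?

5

Let dp[i] be the longest increasing subsequence ending at position i. Then dp = [1, 2, 2, 3, 1, 1, 2, 2, 2, 3, 4, 5, 4, 5].
The maximum is 5; one witness is 7, 22, 33, 38, 42 at positions 5,7,10,11,12.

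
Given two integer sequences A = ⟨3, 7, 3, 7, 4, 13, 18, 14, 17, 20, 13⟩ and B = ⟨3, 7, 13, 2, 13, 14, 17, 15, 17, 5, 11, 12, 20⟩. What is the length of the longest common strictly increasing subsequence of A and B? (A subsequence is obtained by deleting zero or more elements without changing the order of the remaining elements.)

6

For each value that appears in both, track the longest common increasing run ending there.
The best achievable length is 6; one witness is 3, 7, 13, 14, 17, 20 (A-positions 1,2,6,8,9,10, B-positions 1,2,3,6,7,13).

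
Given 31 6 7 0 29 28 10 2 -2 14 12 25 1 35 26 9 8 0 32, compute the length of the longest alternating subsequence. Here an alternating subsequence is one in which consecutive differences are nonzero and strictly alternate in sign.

13

A longest alternating subsequence is 31, 6, 7, 0, 29, 10, 14, 12, 25, 1, 35, 26, 32 (positions 1,2,3,4,5,7,10,11,12,13,14,15,19); its 12 consecutive differences strictly alternate in sign, and length 13 is optimal.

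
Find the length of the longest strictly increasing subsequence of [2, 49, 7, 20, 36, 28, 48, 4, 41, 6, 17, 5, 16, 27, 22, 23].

6

Scanning left to right, the best length ending at each element is: 2→1, 49→2, 7→2, 20→3, 36→4, 28→4, 48→5, 4→2, 41→5, 6→3, 17→4, 5→3, 16→4, 27→5, 22→5, 23→6.
So the longest increasing subsequence has length 6, e.g. 2, 4, 6, 17, 22, 23.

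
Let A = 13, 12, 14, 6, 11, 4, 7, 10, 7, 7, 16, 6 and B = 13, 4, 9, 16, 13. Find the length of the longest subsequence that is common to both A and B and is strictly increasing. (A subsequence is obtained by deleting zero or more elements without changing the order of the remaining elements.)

For each value that appears in both, track the longest common increasing run ending there.
The best achievable length is 2; one witness is 13, 16 (A-positions 1,11, B-positions 1,4).

2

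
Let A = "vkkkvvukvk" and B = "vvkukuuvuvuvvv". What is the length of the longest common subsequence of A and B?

A longest common subsequence is vkkvvuv (length 7); the LCS DP confirms no longer common subsequence exists.

7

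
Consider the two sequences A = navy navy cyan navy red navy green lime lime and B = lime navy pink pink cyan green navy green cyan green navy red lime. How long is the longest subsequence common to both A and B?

A longest common subsequence is navy, navy, cyan, navy, red, lime (length 6); the LCS DP confirms no longer common subsequence exists.

6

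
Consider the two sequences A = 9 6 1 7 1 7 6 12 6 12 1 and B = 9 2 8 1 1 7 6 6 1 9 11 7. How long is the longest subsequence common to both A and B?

A longest common subsequence is 9, 1, 1, 7, 6, 6, 1 (length 7); the LCS DP confirms no longer common subsequence exists.

7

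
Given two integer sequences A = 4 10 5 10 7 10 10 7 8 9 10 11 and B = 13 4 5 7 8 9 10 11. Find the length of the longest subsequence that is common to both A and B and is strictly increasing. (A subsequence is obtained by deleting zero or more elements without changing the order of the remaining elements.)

7

For each value that appears in both, track the longest common increasing run ending there.
The best achievable length is 7; one witness is 4, 5, 7, 8, 9, 10, 11 (A-positions 1,3,5,9,10,11,12, B-positions 2,3,4,5,6,7,8).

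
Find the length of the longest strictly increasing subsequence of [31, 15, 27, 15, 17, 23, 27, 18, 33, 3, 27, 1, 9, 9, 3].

5

Let dp[i] be the longest increasing subsequence ending at position i. Then dp = [1, 1, 2, 1, 2, 3, 4, 3, 5, 1, 4, 1, 2, 2, 2].
The maximum is 5; one witness is 15, 17, 23, 27, 33 at positions 2,5,6,7,9.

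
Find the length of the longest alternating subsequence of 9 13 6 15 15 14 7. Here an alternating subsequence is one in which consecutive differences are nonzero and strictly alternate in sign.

A longest alternating subsequence is 9, 13, 6, 15, 14 (positions 1,2,3,4,6); its 4 consecutive differences strictly alternate in sign, and length 5 is optimal.

5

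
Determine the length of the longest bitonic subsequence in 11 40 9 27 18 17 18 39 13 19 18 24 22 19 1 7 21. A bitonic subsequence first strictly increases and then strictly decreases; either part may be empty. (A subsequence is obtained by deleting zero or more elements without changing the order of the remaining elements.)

One longest bitonic subsequence is 11, 17, 18, 39, 24, 22, 19, 7 (positions 1,6,7,8,12,13,14,16): it rises to 39 then falls. Length 8 is optimal.

8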